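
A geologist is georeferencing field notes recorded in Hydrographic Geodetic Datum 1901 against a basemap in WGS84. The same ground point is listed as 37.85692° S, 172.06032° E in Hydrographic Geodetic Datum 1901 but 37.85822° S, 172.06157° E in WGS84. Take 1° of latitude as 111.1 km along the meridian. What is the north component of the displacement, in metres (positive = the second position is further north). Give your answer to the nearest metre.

ΔN = -144 m

Δφ = -37.85822° − -37.85692° = -0.00130°; Δλ = 172.06157° − 172.06032° = +0.00125°.
ΔN = Δφ × 111100 = -144.4 m; ΔE = Δλ × 111100 × cos(-37.85692°) = +0.00125 × 111100 × 0.789546 = 109.6 m.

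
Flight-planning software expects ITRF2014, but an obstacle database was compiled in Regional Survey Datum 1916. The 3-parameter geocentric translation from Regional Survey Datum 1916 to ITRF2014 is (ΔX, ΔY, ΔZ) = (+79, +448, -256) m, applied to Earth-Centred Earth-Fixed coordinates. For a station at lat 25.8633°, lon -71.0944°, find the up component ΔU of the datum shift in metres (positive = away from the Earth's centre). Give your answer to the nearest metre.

At φ = 25.8633°, λ = -71.0944°: sin φ = 0.436225, cos φ = 0.899837, sin λ = -0.946054, cos λ = 0.324010.
ΔU = cos φ cos λ·ΔX + cos φ sin λ·ΔY + sin φ·ΔZ = (0.899837)(0.324010)(79) + (0.899837)(-0.946054)(448) + (0.436225)(-256) = -470.02 m.

ΔU = -470 m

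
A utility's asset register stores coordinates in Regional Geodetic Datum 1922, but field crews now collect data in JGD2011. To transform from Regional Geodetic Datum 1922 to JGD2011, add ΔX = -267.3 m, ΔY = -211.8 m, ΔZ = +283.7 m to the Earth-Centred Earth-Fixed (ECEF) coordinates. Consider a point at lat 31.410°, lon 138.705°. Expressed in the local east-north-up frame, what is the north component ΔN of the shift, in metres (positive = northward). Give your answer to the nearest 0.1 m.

The local north axis is (−sin φ cos λ, −sin φ sin λ, cos φ), giving ΔN = -104.663 + 72.845 + 242.127 = 210.31 m.

ΔN = 210.3 m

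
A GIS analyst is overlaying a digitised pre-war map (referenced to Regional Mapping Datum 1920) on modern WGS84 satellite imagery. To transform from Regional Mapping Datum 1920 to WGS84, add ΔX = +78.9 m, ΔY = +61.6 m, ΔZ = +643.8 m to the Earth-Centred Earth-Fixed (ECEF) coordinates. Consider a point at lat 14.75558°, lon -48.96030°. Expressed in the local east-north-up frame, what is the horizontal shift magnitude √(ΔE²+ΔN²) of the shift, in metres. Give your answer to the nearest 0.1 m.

629.2 m

The local east axis at (φ, λ) is (−sin λ, cos λ, 0), so ΔE = −sin(-48.96030°)·78.9 + cos(-48.96030°)·61.6 = 99.96 m.
The local north axis is (−sin φ cos λ, −sin φ sin λ, cos φ), giving ΔN = -13.194 + 11.834 + 622.568 = 621.21 m.
Horizontal magnitude = √(ΔE² + ΔN²) = √(99.96² + 621.21²) = 629.20 m.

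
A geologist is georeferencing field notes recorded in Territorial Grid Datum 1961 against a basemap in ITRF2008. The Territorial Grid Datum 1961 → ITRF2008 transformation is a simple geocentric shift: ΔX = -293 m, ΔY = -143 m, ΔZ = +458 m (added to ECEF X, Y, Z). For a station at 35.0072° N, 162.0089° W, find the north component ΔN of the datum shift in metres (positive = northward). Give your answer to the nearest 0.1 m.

ΔN = 189.9 m

At φ = 35.0072°, λ = -162.0089°: sin φ = 0.573679, cos φ = 0.819080, sin λ = -0.308869, cos λ = -0.951105.
ΔN = −sin φ cos λ·ΔX − sin φ sin λ·ΔY + cos φ·ΔZ = −(0.573679)(-0.951105)(-293) − (0.573679)(-0.308869)(-143) + (0.819080)(458) = 189.93 m.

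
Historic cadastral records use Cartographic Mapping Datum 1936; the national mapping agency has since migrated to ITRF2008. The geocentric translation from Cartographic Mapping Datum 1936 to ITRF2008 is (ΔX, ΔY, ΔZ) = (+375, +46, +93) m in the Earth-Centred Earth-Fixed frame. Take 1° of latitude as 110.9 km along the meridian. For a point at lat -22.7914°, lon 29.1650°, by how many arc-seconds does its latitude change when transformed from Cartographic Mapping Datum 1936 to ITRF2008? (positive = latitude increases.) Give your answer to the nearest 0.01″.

sin φ = -0.387377, cos φ = 0.921921, sin λ = 0.487326, cos λ = 0.873220.
North component: ΔN = −sin φ cos λ·ΔX − sin φ sin λ·ΔY + cos φ·ΔZ = −(-0.387377)(0.873220)(375) − (-0.387377)(0.487326)(46) + (0.921921)(93) = 221.27 m.
1° of latitude spans 110900 m, so Δφ = 221.27 / 110900 × 3600 = 7.183″.

Δφ = 7.18″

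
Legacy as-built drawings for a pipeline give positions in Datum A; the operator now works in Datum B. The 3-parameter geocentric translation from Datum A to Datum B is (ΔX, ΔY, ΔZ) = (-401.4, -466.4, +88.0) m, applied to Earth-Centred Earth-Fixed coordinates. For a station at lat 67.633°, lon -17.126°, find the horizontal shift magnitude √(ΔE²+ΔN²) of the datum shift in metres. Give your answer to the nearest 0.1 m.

The local east axis at (φ, λ) is (−sin λ, cos λ, 0), so ΔE = −sin(-17.126°)·(-401.4) + cos(-17.126°)·(-466.4) = -563.92 m.
The local north axis is (−sin φ cos λ, −sin φ sin λ, cos φ), giving ΔN = 354.742 − 127.010 + 33.487 = 261.22 m.
Horizontal magnitude = √(ΔE² + ΔN²) = √((-563.92)² + 261.22²) = 621.48 m.

621.5 m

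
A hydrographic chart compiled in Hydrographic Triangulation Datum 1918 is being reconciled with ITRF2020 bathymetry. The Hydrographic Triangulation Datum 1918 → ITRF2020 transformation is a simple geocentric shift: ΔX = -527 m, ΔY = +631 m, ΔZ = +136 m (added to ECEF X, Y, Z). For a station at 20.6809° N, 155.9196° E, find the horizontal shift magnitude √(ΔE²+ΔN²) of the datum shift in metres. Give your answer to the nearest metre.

385 m

At φ = 20.6809°, λ = 155.9196°: sin φ = 0.353163, cos φ = 0.935562, sin λ = 0.408018, cos λ = -0.912974.
ΔE = −sin λ·ΔX + cos λ·ΔY = −(0.408018)·(-527) + (-0.912974)·(631) = -361.06 m.
ΔN = −sin φ cos λ·ΔX − sin φ sin λ·ΔY + cos φ·ΔZ = −(0.353163)(-0.912974)(-527) − (0.353163)(0.408018)(631) + (0.935562)(136) = -133.61 m.
Horizontal magnitude = √(ΔE² + ΔN²) = √((-361.06)² + (-133.61)²) = 384.99 m.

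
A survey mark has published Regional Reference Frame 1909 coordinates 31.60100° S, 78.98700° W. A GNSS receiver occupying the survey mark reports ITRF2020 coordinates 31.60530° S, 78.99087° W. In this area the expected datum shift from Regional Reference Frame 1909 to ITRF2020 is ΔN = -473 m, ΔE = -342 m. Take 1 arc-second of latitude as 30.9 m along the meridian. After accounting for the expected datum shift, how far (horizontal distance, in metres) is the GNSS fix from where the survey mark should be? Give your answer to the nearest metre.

Observed coordinate differences: Δφ = -0.00430°, Δλ = -0.00387°.
Converting to metres (1° lat = 111240 m, cos φ = 0.851718): observed ΔN = -478.3 m, observed ΔE = -366.7 m.
Subtracting the expected shift leaves a residual of -478.3 − (-473) = -5.3 m north and -366.7 − (-342) = -24.7 m east.
Residual distance = √((-5.3)² + (-24.7)²) = 25.2 m.

25 m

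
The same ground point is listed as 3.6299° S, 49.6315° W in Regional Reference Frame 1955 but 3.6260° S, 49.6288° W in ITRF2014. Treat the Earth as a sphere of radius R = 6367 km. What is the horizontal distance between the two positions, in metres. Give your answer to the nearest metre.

527 m

Δφ = -3.6260° − -3.6299° = +0.0039°; Δλ = -49.6288° − -49.6315° = +0.0027°.
1° along a meridian = πR/180 = 111125 m.
ΔN = Δφ × 111125 = 433.4 m; ΔE = Δλ × 111125 × cos(-3.6299°) = +0.0027 × 111125 × 0.997994 = 299.4 m.
Distance = √(ΔE² + ΔN²) = √(299.4² + 433.4²) = 526.8 m.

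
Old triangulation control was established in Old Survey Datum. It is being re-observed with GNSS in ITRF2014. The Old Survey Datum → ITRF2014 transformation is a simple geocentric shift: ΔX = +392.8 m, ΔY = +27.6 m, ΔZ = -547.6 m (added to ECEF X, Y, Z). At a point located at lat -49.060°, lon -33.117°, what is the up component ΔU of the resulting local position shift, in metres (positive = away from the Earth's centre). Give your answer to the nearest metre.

The local up (radial) axis is (cos φ cos λ, cos φ sin λ, sin φ), giving ΔU = 215.578 − 9.881 + 413.655 = 619.35 m.

ΔU = 619 m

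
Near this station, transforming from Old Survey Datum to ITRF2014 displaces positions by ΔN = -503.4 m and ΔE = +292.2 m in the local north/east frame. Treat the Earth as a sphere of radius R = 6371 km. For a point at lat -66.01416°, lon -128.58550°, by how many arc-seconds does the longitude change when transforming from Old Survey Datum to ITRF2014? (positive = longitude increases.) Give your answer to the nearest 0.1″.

Δλ = 23.3″

At latitude -66.01416°, cos φ = 0.406511.
One radian of longitude at latitude φ spans R cos φ, so Δλ = ΔE / (R cos φ) = 292.2 / (6371000 × 0.406511) = 1.1282e-04 rad = 23.272″.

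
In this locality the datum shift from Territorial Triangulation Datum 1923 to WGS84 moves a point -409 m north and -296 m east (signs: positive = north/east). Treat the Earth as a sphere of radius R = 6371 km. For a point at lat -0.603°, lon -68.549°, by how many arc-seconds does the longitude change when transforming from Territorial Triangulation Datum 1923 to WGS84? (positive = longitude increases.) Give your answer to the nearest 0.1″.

At latitude -0.603°, cos φ = 0.999945.
One radian of longitude at latitude φ spans R cos φ, so Δλ = ΔE / (R cos φ) = -296.0 / (6371000 × 0.999945) = -4.6463e-05 rad = -9.584″.

Δλ = -9.6″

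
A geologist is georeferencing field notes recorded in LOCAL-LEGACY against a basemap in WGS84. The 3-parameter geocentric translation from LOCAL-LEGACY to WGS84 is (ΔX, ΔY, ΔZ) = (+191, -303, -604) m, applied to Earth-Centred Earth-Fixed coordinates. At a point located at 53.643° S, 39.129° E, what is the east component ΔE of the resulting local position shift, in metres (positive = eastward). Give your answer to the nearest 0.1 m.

ΔE = -355.6 m

At φ = -53.643°, λ = 39.129°: sin φ = -0.805339, cos φ = 0.592815, sin λ = 0.631069, cos λ = 0.775727.
ΔE = −sin λ·ΔX + cos λ·ΔY = −(0.631069)·(191) + (0.775727)·(-303) = -355.58 m.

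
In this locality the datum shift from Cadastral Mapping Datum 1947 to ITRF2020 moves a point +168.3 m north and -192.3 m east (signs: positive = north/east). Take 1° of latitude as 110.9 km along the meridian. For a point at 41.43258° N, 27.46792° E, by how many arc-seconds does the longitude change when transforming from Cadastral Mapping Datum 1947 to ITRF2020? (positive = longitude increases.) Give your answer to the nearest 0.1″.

Δλ = -8.3″

At latitude 41.43258°, cos φ = 0.749735.
1° of longitude at this latitude = 110.9 × cos φ = 83.15 km, so Δλ = -192.3 / 83145.6 = -0.0023128° = -8.326″.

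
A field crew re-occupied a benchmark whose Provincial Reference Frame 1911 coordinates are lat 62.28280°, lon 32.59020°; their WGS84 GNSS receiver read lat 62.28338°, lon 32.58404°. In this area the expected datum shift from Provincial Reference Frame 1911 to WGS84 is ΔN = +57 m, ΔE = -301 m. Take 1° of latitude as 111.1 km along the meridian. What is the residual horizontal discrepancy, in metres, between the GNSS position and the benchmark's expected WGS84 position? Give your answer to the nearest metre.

19 m

Observed coordinate differences: Δφ = +0.00058°, Δλ = -0.00616°.
Converting to metres (1° lat = 111100 m, cos φ = 0.465108): observed ΔN = 64.4 m, observed ΔE = -318.3 m.
Subtracting the expected shift leaves a residual of 64.4 − (57) = 7.4 m north and -318.3 − (-301) = -17.3 m east.
Residual distance = √(7.4² + (-17.3)²) = 18.8 m.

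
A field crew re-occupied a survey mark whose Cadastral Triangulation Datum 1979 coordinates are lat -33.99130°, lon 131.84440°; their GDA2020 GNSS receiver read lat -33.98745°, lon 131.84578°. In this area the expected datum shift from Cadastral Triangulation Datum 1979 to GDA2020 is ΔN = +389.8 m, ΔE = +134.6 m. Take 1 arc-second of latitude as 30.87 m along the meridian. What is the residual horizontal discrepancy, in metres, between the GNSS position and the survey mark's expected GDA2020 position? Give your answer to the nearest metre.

Observed coordinate differences: Δφ = +0.00385°, Δλ = +0.00138°.
Converting to metres (1° lat = 111132 m, cos φ = 0.829122): observed ΔN = 427.9 m, observed ΔE = 127.2 m.
Subtracting the expected shift leaves a residual of 427.9 − (389.8) = 38.1 m north and 127.2 − (134.6) = -7.4 m east.
Residual distance = √(38.1² + (-7.4)²) = 38.8 m.

39 m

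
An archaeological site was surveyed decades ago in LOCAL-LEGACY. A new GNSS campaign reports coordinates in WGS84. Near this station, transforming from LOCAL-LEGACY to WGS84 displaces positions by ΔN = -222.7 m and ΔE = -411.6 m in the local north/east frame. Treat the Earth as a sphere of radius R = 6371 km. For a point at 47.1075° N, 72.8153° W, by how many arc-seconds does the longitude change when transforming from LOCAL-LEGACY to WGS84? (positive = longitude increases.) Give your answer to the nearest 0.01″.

Δλ = -19.58″

At latitude 47.1075°, cos φ = 0.680625.
One radian of longitude at latitude φ spans R cos φ, so Δλ = ΔE / (R cos φ) = -411.6 / (6371000 × 0.680625) = -9.4920e-05 rad = -19.579″.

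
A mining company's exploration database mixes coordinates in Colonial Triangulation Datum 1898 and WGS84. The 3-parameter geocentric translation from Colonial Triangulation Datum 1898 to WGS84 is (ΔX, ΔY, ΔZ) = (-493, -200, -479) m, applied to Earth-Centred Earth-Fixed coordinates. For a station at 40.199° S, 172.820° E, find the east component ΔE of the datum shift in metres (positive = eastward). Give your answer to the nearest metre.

The local east axis at (φ, λ) is (−sin λ, cos λ, 0), so ΔE = −sin(172.820°)·(-493) + cos(172.820°)·(-200) = 260.05 m.

ΔE = 260 m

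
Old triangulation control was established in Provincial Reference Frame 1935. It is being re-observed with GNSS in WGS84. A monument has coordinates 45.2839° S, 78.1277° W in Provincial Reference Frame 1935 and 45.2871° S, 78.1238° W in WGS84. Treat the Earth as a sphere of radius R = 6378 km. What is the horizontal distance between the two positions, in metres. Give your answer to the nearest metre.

469 m

Δφ = -45.2871° − -45.2839° = -0.0032°; Δλ = -78.1238° − -78.1277° = +0.0039°.
1° along a meridian = πR/180 = 111317 m.
ΔN = Δφ × 111317 = -356.2 m; ΔE = Δλ × 111317 × cos(-45.2839°) = +0.0039 × 111317 × 0.703594 = 305.5 m.
Distance = √(ΔE² + ΔN²) = √(305.5² + (-356.2)²) = 469.2 m.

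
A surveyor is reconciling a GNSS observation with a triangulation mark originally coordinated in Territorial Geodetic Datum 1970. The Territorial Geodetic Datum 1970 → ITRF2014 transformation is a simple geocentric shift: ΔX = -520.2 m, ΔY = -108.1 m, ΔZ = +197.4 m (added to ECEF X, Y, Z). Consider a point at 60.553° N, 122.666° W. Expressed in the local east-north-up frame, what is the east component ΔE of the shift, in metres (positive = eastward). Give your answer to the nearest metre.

The local east axis at (φ, λ) is (−sin λ, cos λ, 0), so ΔE = −sin(-122.666°)·(-520.2) + cos(-122.666°)·(-108.1) = -379.57 m.

ΔE = -380 m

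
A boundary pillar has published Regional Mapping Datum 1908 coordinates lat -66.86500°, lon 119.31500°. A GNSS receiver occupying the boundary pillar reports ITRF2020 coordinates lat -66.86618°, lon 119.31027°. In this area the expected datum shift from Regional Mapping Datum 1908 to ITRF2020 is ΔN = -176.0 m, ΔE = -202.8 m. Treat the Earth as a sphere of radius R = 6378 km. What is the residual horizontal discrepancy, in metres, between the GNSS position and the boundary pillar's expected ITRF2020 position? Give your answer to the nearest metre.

45 m

Observed coordinate differences: Δφ = -0.00118°, Δλ = -0.00473°.
Converting to metres (1° lat = 111317 m, cos φ = 0.392899): observed ΔN = -131.4 m, observed ΔE = -206.9 m.
Subtracting the expected shift leaves a residual of -131.4 − (-176.0) = 44.6 m north and -206.9 − (-202.8) = -4.1 m east.
Residual distance = √(44.6² + (-4.1)²) = 44.8 m.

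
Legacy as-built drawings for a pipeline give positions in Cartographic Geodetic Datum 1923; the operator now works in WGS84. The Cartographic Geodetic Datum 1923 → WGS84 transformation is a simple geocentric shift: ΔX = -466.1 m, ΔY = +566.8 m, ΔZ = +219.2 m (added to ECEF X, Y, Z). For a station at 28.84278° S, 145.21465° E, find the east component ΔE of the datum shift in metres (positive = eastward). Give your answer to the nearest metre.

ΔE = -200 m

At φ = -28.84278°, λ = 145.21465°: sin φ = -0.482408, cos φ = 0.875947, sin λ = 0.570504, cos λ = -0.821295.
ΔE = −sin λ·ΔX + cos λ·ΔY = −(0.570504)·(-466.1) + (-0.821295)·(566.8) = -199.60 m.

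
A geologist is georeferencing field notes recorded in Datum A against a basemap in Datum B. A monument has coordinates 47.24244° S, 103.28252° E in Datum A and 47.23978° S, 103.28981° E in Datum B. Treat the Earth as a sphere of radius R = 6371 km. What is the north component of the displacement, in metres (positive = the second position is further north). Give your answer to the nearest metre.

ΔN = 296 m

Δφ = -47.23978° − -47.24244° = +0.00266°; Δλ = 103.28981° − 103.28252° = +0.00729°.
1° along a meridian = πR/180 = 111195 m.
ΔN = Δφ × 111195 = 295.8 m; ΔE = Δλ × 111195 × cos(-47.24244°) = +0.00729 × 111195 × 0.678898 = 550.3 m.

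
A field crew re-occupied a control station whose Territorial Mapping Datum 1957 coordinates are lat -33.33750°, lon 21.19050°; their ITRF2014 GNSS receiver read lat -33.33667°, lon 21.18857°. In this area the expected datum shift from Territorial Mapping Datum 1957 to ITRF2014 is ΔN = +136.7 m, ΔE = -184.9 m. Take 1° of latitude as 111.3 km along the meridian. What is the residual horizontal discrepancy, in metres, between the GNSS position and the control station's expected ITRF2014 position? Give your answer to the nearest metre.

Observed coordinate differences: Δφ = +0.00083°, Δλ = -0.00193°.
Converting to metres (1° lat = 111300 m, cos φ = 0.835448): observed ΔN = 92.4 m, observed ΔE = -179.5 m.
Subtracting the expected shift leaves a residual of 92.4 − (136.7) = -44.3 m north and -179.5 − (-184.9) = 5.4 m east.
Residual distance = √((-44.3)² + 5.4²) = 44.7 m.

45 m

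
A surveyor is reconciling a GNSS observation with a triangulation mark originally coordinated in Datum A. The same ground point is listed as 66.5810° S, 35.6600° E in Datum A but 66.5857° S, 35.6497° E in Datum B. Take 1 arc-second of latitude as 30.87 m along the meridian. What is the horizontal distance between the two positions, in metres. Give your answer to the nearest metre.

693 m

Δφ = -66.5857° − -66.5810° = -0.0047°; Δλ = 35.6497° − 35.6600° = -0.0103°.
1° of latitude = 3600 × 30.87 = 111132 m.
ΔN = Δφ × 111132 = -522.3 m; ΔE = Δλ × 111132 × cos(-66.5810°) = -0.0103 × 111132 × 0.397452 = -454.9 m.
Distance = √(ΔE² + ΔN²) = √((-454.9)² + (-522.3)²) = 692.7 m.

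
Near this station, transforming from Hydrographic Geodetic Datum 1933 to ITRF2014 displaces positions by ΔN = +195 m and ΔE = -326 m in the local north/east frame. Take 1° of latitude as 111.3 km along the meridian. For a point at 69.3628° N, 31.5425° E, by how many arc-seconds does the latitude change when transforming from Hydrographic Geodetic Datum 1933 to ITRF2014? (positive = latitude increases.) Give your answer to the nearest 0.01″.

Δφ = 6.31″

1° of latitude = 111.3 km, so Δφ = 195.0 / 111300 = 0.0017520° = 6.307″.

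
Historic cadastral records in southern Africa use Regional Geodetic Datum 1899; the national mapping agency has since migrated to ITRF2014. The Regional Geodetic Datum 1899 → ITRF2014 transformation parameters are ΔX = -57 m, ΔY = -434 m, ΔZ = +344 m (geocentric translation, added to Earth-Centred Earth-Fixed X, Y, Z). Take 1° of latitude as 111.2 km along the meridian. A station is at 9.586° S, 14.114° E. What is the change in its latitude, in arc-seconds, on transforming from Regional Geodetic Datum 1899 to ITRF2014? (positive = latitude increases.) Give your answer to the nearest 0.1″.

sin φ = -0.166528, cos φ = 0.986037, sin λ = 0.243852, cos λ = 0.969812.
North component: ΔN = −sin φ cos λ·ΔX − sin φ sin λ·ΔY + cos φ·ΔZ = −(-0.166528)(0.969812)(-57) − (-0.166528)(0.243852)(-434) + (0.986037)(344) = 312.37 m.
1° of latitude spans 111200 m, so Δφ = 312.37 / 111200 × 3600 = 10.113″.

Δφ = 10.1″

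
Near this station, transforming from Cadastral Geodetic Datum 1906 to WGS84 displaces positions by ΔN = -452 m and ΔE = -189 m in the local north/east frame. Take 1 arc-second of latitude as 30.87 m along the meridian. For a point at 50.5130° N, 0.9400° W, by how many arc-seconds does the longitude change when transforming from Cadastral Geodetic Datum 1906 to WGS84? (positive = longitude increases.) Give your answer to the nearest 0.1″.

At latitude 50.5130°, cos φ = 0.635903.
1″ of longitude at this latitude = 30.87 × cos φ = 19.6303 m, so Δλ = -189.0 / 19.6303 = -9.628″.

Δλ = -9.6″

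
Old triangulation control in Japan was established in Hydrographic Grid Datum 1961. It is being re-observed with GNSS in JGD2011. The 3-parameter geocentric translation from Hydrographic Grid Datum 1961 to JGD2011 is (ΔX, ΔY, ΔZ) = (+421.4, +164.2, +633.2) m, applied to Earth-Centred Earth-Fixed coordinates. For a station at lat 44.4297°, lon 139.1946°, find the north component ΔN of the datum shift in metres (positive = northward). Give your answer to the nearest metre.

The local north axis is (−sin φ cos λ, −sin φ sin λ, cos φ), giving ΔN = 223.291 − 75.116 + 452.174 = 600.35 m.

ΔN = 600 m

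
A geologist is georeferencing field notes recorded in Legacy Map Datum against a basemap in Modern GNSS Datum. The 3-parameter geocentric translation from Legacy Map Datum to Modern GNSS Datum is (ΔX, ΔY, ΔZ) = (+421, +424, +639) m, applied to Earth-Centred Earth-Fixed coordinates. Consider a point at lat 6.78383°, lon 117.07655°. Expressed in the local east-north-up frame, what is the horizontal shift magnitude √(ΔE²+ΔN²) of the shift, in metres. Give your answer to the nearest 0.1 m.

At φ = 6.78383°, λ = 117.07655°: sin φ = 0.118124, cos φ = 0.992999, sin λ = 0.890399, cos λ = -0.455181.
ΔE = −sin λ·ΔX + cos λ·ΔY = −(0.890399)·(421) + (-0.455181)·(424) = -567.85 m.
ΔN = −sin φ cos λ·ΔX − sin φ sin λ·ΔY + cos φ·ΔZ = −(0.118124)(-0.455181)(421) − (0.118124)(0.890399)(424) + (0.992999)(639) = 612.57 m.
Horizontal magnitude = √(ΔE² + ΔN²) = √((-567.85)² + 612.57²) = 835.28 m.

835.3 m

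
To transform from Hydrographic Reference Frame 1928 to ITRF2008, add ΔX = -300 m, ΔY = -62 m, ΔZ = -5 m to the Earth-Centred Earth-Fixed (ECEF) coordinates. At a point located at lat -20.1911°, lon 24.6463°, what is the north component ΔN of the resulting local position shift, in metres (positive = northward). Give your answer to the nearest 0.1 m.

ΔN = -107.7 m

At φ = -20.1911°, λ = 24.6463°: sin φ = -0.345152, cos φ = 0.938547, sin λ = 0.417015, cos λ = 0.908899.
ΔN = −sin φ cos λ·ΔX − sin φ sin λ·ΔY + cos φ·ΔZ = −(-0.345152)(0.908899)(-300) − (-0.345152)(0.417015)(-62) + (0.938547)(-5) = -107.73 m.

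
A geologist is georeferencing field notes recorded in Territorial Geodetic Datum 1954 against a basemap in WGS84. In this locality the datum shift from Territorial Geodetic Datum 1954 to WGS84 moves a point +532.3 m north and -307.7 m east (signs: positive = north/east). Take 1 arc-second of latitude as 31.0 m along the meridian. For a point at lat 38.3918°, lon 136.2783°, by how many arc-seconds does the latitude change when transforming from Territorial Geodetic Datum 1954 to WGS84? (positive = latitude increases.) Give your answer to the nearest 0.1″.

Δφ = 17.2″

1″ of latitude = 31.00 m, so Δφ = 532.3 / 31.00 = 17.171″.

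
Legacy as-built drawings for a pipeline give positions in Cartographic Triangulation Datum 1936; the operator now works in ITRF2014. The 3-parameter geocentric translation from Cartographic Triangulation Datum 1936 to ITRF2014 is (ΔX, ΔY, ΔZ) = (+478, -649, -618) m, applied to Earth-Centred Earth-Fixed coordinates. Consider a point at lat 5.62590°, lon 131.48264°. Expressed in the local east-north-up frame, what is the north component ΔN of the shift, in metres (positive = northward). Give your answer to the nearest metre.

ΔN = -536 m

At φ = 5.62590°, λ = 131.48264°: sin φ = 0.098033, cos φ = 0.995183, sin λ = 0.749156, cos λ = -0.662393.
ΔN = −sin φ cos λ·ΔX − sin φ sin λ·ΔY + cos φ·ΔZ = −(0.098033)(-0.662393)(478) − (0.098033)(0.749156)(-649) + (0.995183)(-618) = -536.32 m.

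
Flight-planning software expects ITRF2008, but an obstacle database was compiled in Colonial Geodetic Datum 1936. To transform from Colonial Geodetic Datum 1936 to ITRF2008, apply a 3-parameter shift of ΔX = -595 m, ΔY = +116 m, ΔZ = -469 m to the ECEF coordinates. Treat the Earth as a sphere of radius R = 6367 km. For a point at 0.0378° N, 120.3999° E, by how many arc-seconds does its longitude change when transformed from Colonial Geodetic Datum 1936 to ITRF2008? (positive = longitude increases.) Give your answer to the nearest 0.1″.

Δλ = 14.7″

sin φ = 0.000660, cos φ = 1.000000, sin λ = 0.862515, cos λ = -0.506032.
East component: ΔE = −sin λ·ΔX + cos λ·ΔY = −(0.862515)(-595) + (-0.506032)(116) = 454.50 m.
1° of latitude spans πR/180 = 111125 m; at latitude φ, 1° of longitude spans that × cos φ = 111125.1 m, so Δλ = 454.50 / 111125.1 × 3600 = 14.724″.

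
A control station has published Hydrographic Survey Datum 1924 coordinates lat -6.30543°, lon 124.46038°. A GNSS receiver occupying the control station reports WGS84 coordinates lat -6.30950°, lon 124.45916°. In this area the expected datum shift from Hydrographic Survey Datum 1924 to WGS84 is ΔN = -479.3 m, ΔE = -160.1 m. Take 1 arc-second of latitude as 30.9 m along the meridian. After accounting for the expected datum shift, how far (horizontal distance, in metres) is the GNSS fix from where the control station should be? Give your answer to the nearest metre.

37 m

Observed coordinate differences: Δφ = -0.00407°, Δλ = -0.00122°.
Converting to metres (1° lat = 111240 m, cos φ = 0.993951): observed ΔN = -452.7 m, observed ΔE = -134.9 m.
Subtracting the expected shift leaves a residual of -452.7 − (-479.3) = 26.6 m north and -134.9 − (-160.1) = 25.2 m east.
Residual distance = √(26.6² + 25.2²) = 36.6 m.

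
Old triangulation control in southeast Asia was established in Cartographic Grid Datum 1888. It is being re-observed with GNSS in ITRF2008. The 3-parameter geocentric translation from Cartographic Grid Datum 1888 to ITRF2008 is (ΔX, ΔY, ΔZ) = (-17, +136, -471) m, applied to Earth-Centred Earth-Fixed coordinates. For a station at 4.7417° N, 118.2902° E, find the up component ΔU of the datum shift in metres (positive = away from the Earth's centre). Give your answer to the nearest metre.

The local up (radial) axis is (cos φ cos λ, cos φ sin λ, sin φ), giving ΔU = 8.029 + 119.346 − 38.935 = 88.44 m.

ΔU = 88 m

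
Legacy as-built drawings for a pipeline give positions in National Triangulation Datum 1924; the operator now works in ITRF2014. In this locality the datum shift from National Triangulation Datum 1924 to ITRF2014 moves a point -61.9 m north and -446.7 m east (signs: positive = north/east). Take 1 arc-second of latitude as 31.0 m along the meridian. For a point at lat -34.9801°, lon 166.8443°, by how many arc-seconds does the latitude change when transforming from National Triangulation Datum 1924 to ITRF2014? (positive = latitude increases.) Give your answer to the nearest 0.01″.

1″ of latitude = 31.00 m, so Δφ = -61.9 / 31.00 = -1.997″.

Δφ = -2.00″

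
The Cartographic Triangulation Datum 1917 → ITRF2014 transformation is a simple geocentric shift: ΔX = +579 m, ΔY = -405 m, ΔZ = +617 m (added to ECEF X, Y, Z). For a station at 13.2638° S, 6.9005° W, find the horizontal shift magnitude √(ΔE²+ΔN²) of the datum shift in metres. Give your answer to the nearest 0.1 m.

At φ = -13.2638°, λ = -6.9005°: sin φ = -0.229435, cos φ = 0.973324, sin λ = -0.120146, cos λ = 0.992756.
ΔE = −sin λ·ΔX + cos λ·ΔY = −(-0.120146)·(579) + (0.992756)·(-405) = -332.50 m.
ΔN = −sin φ cos λ·ΔX − sin φ sin λ·ΔY + cos φ·ΔZ = −(-0.229435)(0.992756)(579) − (-0.229435)(-0.120146)(-405) + (0.973324)(617) = 743.59 m.
Horizontal magnitude = √(ΔE² + ΔN²) = √((-332.50)² + 743.59²) = 814.54 m.

814.5 m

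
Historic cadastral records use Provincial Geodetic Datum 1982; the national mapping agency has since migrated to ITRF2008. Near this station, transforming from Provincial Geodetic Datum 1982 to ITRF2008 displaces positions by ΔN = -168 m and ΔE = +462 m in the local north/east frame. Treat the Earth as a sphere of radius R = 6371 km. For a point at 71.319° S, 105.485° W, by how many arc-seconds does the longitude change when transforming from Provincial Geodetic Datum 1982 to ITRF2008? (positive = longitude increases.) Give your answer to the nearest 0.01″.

Δλ = 46.70″

At latitude -71.319°, cos φ = 0.320299.
One radian of longitude at latitude φ spans R cos φ, so Δλ = ΔE / (R cos φ) = 462.0 / (6371000 × 0.320299) = 2.2640e-04 rad = 46.699″.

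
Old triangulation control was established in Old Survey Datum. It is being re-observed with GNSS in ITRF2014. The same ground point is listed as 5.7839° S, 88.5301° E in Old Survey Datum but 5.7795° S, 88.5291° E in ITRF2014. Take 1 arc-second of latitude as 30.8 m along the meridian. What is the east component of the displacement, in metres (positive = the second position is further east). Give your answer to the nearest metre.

Δφ = -5.7795° − -5.7839° = +0.0044°; Δλ = 88.5291° − 88.5301° = -0.0010°.
1° of latitude = 3600 × 30.80 = 110880 m.
ΔN = Δφ × 110880 = 487.9 m; ΔE = Δλ × 110880 × cos(-5.7839°) = -0.0010 × 110880 × 0.994909 = -110.3 m.

ΔE = -110 m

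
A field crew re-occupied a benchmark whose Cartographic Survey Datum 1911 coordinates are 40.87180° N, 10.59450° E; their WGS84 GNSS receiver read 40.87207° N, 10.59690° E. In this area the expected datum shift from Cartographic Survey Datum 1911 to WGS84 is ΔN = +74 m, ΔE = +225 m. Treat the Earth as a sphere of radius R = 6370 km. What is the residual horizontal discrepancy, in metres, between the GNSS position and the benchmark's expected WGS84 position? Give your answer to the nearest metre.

Observed coordinate differences: Δφ = +0.00027°, Δλ = +0.00240°.
Converting to metres (1° lat = 111177 m, cos φ = 0.756176): observed ΔN = 30.0 m, observed ΔE = 201.8 m.
Subtracting the expected shift leaves a residual of 30.0 − (74) = -44.0 m north and 201.8 − (225) = -23.2 m east.
Residual distance = √((-44.0)² + (-23.2)²) = 49.7 m.

50 m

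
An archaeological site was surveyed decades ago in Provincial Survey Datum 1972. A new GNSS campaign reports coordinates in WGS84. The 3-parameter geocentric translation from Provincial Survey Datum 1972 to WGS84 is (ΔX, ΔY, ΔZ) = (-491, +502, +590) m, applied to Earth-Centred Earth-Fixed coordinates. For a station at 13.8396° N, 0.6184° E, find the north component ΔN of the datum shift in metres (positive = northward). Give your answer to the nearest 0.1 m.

ΔN = 689.0 m

At φ = 13.8396°, λ = 0.6184°: sin φ = 0.239205, cos φ = 0.970969, sin λ = 0.010793, cos λ = 0.999942.
ΔN = −sin φ cos λ·ΔX − sin φ sin λ·ΔY + cos φ·ΔZ = −(0.239205)(0.999942)(-491) − (0.239205)(0.010793)(502) + (0.970969)(590) = 689.02 m.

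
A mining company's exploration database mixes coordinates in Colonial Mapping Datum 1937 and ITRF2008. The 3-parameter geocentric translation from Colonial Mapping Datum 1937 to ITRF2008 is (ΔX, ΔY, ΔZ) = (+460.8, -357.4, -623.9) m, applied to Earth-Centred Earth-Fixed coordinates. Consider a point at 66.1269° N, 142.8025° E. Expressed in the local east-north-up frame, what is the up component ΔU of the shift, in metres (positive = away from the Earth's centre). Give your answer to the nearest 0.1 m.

ΔU = -806.5 m

At φ = 66.1269°, λ = 142.8025°: sin φ = 0.914444, cos φ = 0.404712, sin λ = 0.604564, cos λ = -0.796556.
ΔU = cos φ cos λ·ΔX + cos φ sin λ·ΔY + sin φ·ΔZ = (0.404712)(-0.796556)(460.8) + (0.404712)(0.604564)(-357.4) + (0.914444)(-623.9) = -806.52 m.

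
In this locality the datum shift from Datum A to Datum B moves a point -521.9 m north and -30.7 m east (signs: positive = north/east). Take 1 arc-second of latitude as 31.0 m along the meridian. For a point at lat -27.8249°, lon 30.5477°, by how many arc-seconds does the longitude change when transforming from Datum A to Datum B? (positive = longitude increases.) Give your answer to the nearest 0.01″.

Δλ = -1.12″

At latitude -27.8249°, cos φ = 0.884378.
1″ of longitude at this latitude = 31.00 × cos φ = 27.4157 m, so Δλ = -30.7 / 27.4157 = -1.120″.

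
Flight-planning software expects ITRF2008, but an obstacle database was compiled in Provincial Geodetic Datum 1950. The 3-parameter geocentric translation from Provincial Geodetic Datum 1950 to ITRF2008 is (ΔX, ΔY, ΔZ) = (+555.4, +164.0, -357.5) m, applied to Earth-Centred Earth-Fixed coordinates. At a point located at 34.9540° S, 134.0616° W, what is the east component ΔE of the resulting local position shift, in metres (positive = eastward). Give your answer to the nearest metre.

The local east axis at (φ, λ) is (−sin λ, cos λ, 0), so ΔE = −sin(-134.0616°)·555.4 + cos(-134.0616°)·164.0 = 285.06 m.

ΔE = 285 m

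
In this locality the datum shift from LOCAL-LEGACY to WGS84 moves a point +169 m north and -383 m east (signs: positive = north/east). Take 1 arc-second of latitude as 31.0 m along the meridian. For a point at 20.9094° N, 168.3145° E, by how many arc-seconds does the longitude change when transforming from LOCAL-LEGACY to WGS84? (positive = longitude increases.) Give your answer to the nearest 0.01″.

Δλ = -13.23″

At latitude 20.9094°, cos φ = 0.934146.
1″ of longitude at this latitude = 31.00 × cos φ = 28.9585 m, so Δλ = -383.0 / 28.9585 = -13.226″.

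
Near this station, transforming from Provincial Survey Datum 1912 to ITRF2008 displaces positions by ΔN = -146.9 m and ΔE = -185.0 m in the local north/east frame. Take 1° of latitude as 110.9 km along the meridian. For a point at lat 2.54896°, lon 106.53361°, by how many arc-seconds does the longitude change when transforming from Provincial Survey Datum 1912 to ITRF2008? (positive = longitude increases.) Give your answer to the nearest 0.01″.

Δλ = -6.01″

At latitude 2.54896°, cos φ = 0.999011.
1° of longitude at this latitude = 110.9 × cos φ = 110.79 km, so Δλ = -185.0 / 110790.3 = -0.0016698° = -6.011″.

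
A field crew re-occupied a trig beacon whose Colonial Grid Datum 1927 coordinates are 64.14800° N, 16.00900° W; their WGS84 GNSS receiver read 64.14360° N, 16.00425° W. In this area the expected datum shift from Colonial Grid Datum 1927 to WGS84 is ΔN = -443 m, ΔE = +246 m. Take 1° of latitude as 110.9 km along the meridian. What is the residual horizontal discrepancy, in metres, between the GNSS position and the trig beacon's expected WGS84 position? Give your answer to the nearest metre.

Observed coordinate differences: Δφ = -0.00440°, Δλ = +0.00475°.
Converting to metres (1° lat = 110900 m, cos φ = 0.436048): observed ΔN = -488.0 m, observed ΔE = 229.7 m.
Subtracting the expected shift leaves a residual of -488.0 − (-443) = -45.0 m north and 229.7 − (246) = -16.3 m east.
Residual distance = √((-45.0)² + (-16.3)²) = 47.8 m.

48 m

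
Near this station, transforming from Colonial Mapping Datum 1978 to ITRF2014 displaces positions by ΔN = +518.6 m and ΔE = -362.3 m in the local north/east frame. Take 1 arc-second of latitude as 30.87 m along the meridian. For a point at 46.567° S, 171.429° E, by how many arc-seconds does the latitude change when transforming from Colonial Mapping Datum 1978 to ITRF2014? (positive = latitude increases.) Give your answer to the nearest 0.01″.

Δφ = 16.80″

1″ of latitude = 30.87 m, so Δφ = 518.6 / 30.87 = 16.799″.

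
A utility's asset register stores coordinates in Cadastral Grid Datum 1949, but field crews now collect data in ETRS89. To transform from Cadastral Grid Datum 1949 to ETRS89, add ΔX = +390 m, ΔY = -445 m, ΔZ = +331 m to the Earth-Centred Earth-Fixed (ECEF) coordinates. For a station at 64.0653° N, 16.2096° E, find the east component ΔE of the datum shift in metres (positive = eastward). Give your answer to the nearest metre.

At φ = 64.0653°, λ = 16.2096°: sin φ = 0.899293, cos φ = 0.437347, sin λ = 0.279152, cos λ = 0.960247.
ΔE = −sin λ·ΔX + cos λ·ΔY = −(0.279152)·(390) + (0.960247)·(-445) = -536.18 m.

ΔE = -536 m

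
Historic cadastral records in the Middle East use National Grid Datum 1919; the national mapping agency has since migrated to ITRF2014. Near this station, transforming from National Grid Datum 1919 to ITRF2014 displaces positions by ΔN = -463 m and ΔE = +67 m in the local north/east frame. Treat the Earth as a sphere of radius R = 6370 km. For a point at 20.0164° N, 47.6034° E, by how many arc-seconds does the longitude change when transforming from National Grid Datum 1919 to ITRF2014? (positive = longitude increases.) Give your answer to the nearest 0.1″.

Δλ = 2.3″

At latitude 20.0164°, cos φ = 0.939595.
One radian of longitude at latitude φ spans R cos φ, so Δλ = ΔE / (R cos φ) = 67.0 / (6370000 × 0.939595) = 1.1194e-05 rad = 2.309″.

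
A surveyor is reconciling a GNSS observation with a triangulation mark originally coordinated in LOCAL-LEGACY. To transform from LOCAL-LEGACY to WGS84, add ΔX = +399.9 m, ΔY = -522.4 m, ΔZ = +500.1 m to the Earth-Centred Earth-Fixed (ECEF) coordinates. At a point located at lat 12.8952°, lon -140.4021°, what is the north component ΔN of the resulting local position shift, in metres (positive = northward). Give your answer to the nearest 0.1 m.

At φ = 12.8952°, λ = -140.4021°: sin φ = 0.223168, cos φ = 0.974780, sin λ = -0.637396, cos λ = -0.770537.
ΔN = −sin φ cos λ·ΔX − sin φ sin λ·ΔY + cos φ·ΔZ = −(0.223168)(-0.770537)(399.9) − (0.223168)(-0.637396)(-522.4) + (0.974780)(500.1) = 481.94 m.

ΔN = 481.9 m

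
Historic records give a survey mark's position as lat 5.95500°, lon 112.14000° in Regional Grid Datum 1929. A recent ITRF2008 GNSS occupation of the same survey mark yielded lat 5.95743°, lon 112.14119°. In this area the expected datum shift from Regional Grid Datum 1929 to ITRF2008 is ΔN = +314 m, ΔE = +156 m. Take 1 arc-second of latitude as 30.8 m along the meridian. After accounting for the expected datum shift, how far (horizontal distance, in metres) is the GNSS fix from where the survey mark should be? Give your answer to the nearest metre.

Observed coordinate differences: Δφ = +0.00243°, Δλ = +0.00119°.
Converting to metres (1° lat = 110880 m, cos φ = 0.994604): observed ΔN = 269.4 m, observed ΔE = 131.2 m.
Subtracting the expected shift leaves a residual of 269.4 − (314) = -44.6 m north and 131.2 − (156) = -24.8 m east.
Residual distance = √((-44.6)² + (-24.8)²) = 51.0 m.

51 m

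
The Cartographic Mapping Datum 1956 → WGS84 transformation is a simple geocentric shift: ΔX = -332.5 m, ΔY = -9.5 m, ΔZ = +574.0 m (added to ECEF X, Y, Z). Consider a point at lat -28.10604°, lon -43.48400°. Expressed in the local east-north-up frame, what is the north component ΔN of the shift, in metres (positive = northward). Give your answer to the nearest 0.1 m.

The local north axis is (−sin φ cos λ, −sin φ sin λ, cos φ), giving ΔN = -113.654 + 3.080 + 506.312 = 395.74 m.

ΔN = 395.7 m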